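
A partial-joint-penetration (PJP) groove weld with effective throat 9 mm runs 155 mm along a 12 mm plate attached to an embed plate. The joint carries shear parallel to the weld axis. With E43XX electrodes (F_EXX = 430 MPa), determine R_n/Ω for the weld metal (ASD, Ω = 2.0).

R_n/Ω ≈ 180 kN

Effective throat (given) t_e = 9 mm.
A_we = 9 × 155 = 1395 mm².
F_nw = 0.6 F_EXX = 258 MPa.
R_n/Ω = (258 × 1395) / 2.0 × 10⁻³ = 180 kN.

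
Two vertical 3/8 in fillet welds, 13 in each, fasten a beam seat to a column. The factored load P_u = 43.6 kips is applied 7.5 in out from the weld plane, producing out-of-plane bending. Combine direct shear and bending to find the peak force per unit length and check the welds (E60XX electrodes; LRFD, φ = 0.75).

f_max ≈ 6.04 kip/in; adequate

E60XX → F_EXX = 60 ksi.
L_w = 2 × 13 = 26 in; section modulus (unit throat) S = 2 × L²/6 = 56.33 in².
Direct shear f_v = P/L_w = 43.6/26 = 1.677 kip/in.
Moment M = P × e = 43.6 × 7.5 = 327 kip·in; bending f_b = M/S = 5.805 kip/in.
f_max = √(f_v² + f_b²) = √(1.677² + 5.805²) = 6.042 kip/in.
φr_n = 0.75 × 0.6 × 60 × (0.707 × 0.375) = 7.158 kip/in → adequate.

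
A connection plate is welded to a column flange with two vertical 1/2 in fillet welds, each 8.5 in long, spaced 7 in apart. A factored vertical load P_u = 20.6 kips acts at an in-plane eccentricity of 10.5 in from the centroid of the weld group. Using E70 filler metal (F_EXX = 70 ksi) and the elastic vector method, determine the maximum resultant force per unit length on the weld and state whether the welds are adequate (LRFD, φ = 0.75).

f_max ≈ 4.7 kip/in; adequate

Total weld length L_w = 17 in. Treat welds as unit-width lines.
Polar moment about centroid: J = 2[d³/12 + d(b/2)²] = 2[8.5³/12 + 8.5×3.5²] = 310.6 in³.
Direct shear f_v = P/L_w = 20.6 / 17 = 1.212 kip/in (vertical).
Torsion M = P·e = 20.6 × 10.5 = 216.3 kip·in.
Critical point at (x, y) = (3.5, 4.25) from centroid. f_tx = M·y/J = 2.96 kip/in; f_ty = M·x/J = 2.437 kip/in.
Resultant f_max = √[f_tx² + (f_v + f_ty)²] = √[2.96² + (1.212 + 2.437)²] = 4.698 kip/in.
Capacity per unit length: φr_n = 0.75 × 0.6 × 70 × (0.707 × 0.5) = 11.14 kip/in.
4.698 ≤ 11.14 → adequate.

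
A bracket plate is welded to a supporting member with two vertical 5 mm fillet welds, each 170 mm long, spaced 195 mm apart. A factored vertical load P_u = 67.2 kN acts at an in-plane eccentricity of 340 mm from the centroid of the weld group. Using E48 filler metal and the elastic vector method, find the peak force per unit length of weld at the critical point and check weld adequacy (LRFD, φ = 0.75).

f_max ≈ 888 N/mm; NOT adequate

E48XX → F_EXX = 480 MPa.
Total weld length L_w = 340 mm. Treat welds as unit-width lines.
Polar moment about centroid: J = 2[d³/12 + d(b/2)²] = 2[170³/12 + 170×97.5²] = 4051000 mm³.
Direct shear f_v = P/L_w = 67.2×10³ / 340 = 197.6 N/mm (vertical).
Torsion M = P·e = 67.2×10³ × 340 = 22848000 N·mm.
Critical point at (x, y) = (97.5, 85) from centroid. f_tx = M·y/J = 479.4 N/mm; f_ty = M·x/J = 549.9 N/mm.
Resultant f_max = √[f_tx² + (f_v + f_ty)²] = √[479.4² + (197.6 + 549.9)²] = 888.1 N/mm.
Capacity per unit length: φr_n = 0.75 × 0.6 × 480 × (0.707 × 5) = 763.6 N/mm.
888.1 > 763.6 → NOT adequate.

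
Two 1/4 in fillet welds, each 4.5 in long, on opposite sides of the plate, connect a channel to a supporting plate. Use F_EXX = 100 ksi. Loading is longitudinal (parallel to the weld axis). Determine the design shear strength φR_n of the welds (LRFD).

Effective throat t_e = 0.707 × 0.25 = 0.1767 in.
Total length L = 9 in; A_we = 0.1767 × 9 = 1.591 in².
F_nw = 0.6 F_EXX = 0.6 × 100 = 60 ksi.
φR_n = 0.75 × 60 × 1.591 = 71.58 kips.

φR_n ≈ 71.6 kips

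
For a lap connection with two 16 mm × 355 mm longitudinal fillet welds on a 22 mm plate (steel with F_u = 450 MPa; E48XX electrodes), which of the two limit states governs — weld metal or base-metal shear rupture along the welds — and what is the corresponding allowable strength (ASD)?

R_n/Ω ≈ 1160 kN (weld metal governs)

E48XX → F_EXX = 480 MPa.
t_e = 0.707 × 16 = 11.31 mm; L = 710 mm.
Weld metal: R_n/Ω = (1/2.0) × 0.6 × 480 × 11.31 × 710 × 10⁻³ = 1157 kN.
Base metal (shear rupture): R_n/Ω = (1/2.0) × 0.6 × 450 × 22 × 710 × 10⁻³ = 2109 kN.
Governing: weld metal.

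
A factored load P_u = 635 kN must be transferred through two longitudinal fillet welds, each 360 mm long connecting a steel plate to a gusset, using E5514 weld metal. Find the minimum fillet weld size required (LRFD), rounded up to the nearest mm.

E55XX → F_EXX = 550 MPa.
Total weld length L = 720 mm.
Required throat t_e = P_u / (φ × 0.6 F_EXX × L) = 635 / (0.75 × 0.6 × 550 × 720 × 10⁻³) = 3.563 mm.
Required leg w = t_e / 0.707 = 5.04 mm → use 6 mm.

w = 6 mm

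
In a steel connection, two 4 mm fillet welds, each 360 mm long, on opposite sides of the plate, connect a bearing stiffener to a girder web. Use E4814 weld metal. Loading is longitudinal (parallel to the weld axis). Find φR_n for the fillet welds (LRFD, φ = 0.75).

E48XX → F_EXX = 480 MPa.
Effective throat t_e = 0.707 × 4 = 2.828 mm.
Total length L = 720 mm; A_we = 2.828 × 720 = 2036 mm².
F_nw = 0.6 F_EXX = 0.6 × 480 = 288 MPa.
φR_n = 0.75 × 288 × 2036 × 10⁻³ = 439.8 kN.

φR_n ≈ 440 kN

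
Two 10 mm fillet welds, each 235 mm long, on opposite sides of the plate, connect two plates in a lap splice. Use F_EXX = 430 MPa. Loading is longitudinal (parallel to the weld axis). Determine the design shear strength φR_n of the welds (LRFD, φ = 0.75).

φR_n ≈ 643 kN

Effective throat t_e = 0.707 × 10 = 7.07 mm.
Total length L = 470 mm; A_we = 7.07 × 470 = 3323 mm².
F_nw = 0.6 F_EXX = 0.6 × 430 = 258 MPa.
φR_n = 0.75 × 258 × 3323 × 10⁻³ = 643 kN.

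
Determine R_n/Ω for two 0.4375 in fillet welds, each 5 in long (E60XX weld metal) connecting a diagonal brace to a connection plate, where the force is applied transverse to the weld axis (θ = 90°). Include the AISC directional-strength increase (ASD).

R_n/Ω ≈ 83.5 kips

E60XX → F_EXX = 60 ksi.
t_e = 0.707 × 0.4375 = 0.3093 in; A_we = 0.3093 × 10 = 3.093 in².
Directional factor: 1.0 + 0.5 sin^1.5(90°) = 1.5.
F_nw = 0.6 × 60 × 1.5 = 54 ksi.
R_n/Ω = (54 × 3.093) / 2.0 = 83.51 kips.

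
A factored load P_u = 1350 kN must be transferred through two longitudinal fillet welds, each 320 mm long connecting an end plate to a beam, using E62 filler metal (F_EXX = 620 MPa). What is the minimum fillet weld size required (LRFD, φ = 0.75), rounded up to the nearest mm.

Total weld length L = 640 mm.
Required throat t_e = P_u / (φ × 0.6 F_EXX × L) = 1350 / (0.75 × 0.6 × 620 × 640 × 10⁻³) = 7.56 mm.
Required leg w = t_e / 0.707 = 10.69 mm → use 11 mm.

w = 11 mm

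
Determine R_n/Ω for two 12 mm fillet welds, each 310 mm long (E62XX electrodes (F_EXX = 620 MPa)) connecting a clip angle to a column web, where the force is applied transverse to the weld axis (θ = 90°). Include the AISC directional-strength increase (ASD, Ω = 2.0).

t_e = 0.707 × 12 = 8.484 mm; A_we = 8.484 × 620 = 5260 mm².
Directional factor: 1.0 + 0.5 sin^1.5(90°) = 1.5.
F_nw = 0.6 × 620 × 1.5 = 558 MPa.
R_n/Ω = (558 × 5260) / 2.0 × 10⁻³ = 1468 kN.

R_n/Ω ≈ 1470 kN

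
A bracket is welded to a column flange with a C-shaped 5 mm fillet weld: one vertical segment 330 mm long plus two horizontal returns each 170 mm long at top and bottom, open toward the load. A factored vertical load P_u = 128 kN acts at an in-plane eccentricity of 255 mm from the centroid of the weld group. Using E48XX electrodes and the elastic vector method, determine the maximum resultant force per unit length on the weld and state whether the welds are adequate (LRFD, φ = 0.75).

E48XX → F_EXX = 480 MPa.
Total weld length L_w = 670 mm. Treat welds as unit-width lines.
Centroid: x̄ = 2×170×85 / 670 = 43.13 mm from the vertical weld.
Polar moment about centroid: J = I_x + I_y = [330³/12 + 2×170×165²] + [330×43.13² + 2(170³/12 + 170×41.87²)] = 14280000 mm³.
Direct shear f_v = P/L_w = 128×10³ / 670 = 191 N/mm (vertical).
Torsion M = P·e = 128×10³ × 255 = 32640000 N·mm.
Critical point at (x, y) = (126.9, 165) from centroid. f_tx = M·y/J = 377.1 N/mm; f_ty = M·x/J = 290 N/mm.
Resultant f_max = √[f_tx² + (f_v + f_ty)²] = √[377.1² + (191 + 290)²] = 611.2 N/mm.
Capacity per unit length: φr_n = 0.75 × 0.6 × 480 × (0.707 × 5) = 763.6 N/mm.
611.2 ≤ 763.6 → adequate.

f_max ≈ 611 N/mm; adequate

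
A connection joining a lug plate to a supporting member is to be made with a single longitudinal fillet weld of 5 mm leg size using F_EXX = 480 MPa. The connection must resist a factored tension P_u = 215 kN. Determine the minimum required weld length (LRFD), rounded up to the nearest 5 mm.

L = 285 mm

Throat t_e = 0.707 × 5 = 3.535 mm.
φr_n = 0.75 × 0.6 × 480 × 3.535 × 10⁻³ = 0.7636 kN/mm.
L_req = P_u / φr_n = 215 / 0.7636 = 281.6 mm total.
Round up → use L = 285 mm.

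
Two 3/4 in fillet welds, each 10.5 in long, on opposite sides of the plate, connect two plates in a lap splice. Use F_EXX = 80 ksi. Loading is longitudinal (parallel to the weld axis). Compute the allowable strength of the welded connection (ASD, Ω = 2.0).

R_n/Ω ≈ 267 kips

Effective throat t_e = 0.707 × 0.75 = 0.5302 in.
Total length L = 21 in; A_we = 0.5302 × 21 = 11.14 in².
F_nw = 0.6 F_EXX = 0.6 × 80 = 48 ksi.
R_n = 48 × 11.14 = 534.5 kips; R_n/Ω = 534.5/2.0 = 267.2 kips.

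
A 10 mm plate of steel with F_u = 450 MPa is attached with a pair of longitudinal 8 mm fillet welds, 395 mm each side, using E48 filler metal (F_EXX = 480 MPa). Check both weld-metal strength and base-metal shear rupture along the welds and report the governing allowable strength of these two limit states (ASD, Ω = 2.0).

t_e = 0.707 × 8 = 5.656 mm; L = 790 mm.
Weld metal: R_n/Ω = (1/2.0) × 0.6 × 480 × 5.656 × 790 × 10⁻³ = 643.4 kN.
Base metal (shear rupture): R_n/Ω = (1/2.0) × 0.6 × 450 × 10 × 790 × 10⁻³ = 1066 kN.
Governing: weld metal.

R_n/Ω ≈ 643 kN (weld metal governs)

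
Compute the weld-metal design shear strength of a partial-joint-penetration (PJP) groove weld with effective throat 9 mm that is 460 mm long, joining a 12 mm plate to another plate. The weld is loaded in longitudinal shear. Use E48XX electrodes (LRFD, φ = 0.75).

φR_n ≈ 894 kN

E48XX → F_EXX = 480 MPa.
Effective throat (given) t_e = 9 mm.
A_we = 9 × 460 = 4140 mm².
F_nw = 0.6 F_EXX = 288 MPa.
φR_n = 0.75 × 288 × 4140 × 10⁻³ = 894.2 kN.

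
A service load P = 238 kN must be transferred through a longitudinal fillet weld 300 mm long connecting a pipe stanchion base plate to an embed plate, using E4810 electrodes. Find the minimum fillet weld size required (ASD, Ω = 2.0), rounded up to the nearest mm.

E48XX → F_EXX = 480 MPa.
Total weld length L = 300 mm.
Required throat t_e = P × Ω / (0.6 F_EXX × L) = 238 × 2.0 / (0.6 × 480 × 300 × 10⁻³) = 5.509 mm.
Required leg w = t_e / 0.707 = 7.792 mm → use 8 mm.

w = 8 mm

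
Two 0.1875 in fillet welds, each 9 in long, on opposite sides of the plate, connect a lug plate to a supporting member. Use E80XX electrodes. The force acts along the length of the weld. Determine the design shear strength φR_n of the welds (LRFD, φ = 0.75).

E80XX → F_EXX = 80 ksi.
Effective throat t_e = 0.707 × 0.1875 = 0.1326 in.
Total length L = 18 in; A_we = 0.1326 × 18 = 2.386 in².
F_nw = 0.6 F_EXX = 0.6 × 80 = 48 ksi.
φR_n = 0.75 × 48 × 2.386 = 85.9 kip.

φR_n ≈ 85.9 kip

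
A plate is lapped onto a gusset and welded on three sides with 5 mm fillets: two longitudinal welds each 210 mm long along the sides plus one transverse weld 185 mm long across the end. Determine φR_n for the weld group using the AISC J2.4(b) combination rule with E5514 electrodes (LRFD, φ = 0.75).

E55XX → F_EXX = 550 MPa.
t_e = 0.707 × 5 = 3.535 mm.
R_nwl = 0.6 × 550 × 3.535 × 420 × 10⁻³ = 490 kN (longitudinal, 2 welds).
R_nwt = 0.6 × 550 × 3.535 × 185 × 10⁻³ = 215.8 kN (transverse, base value).
(i) R_nwl + R_nwt = 705.8 kN; (ii) 0.85 R_nwl + 1.5 R_nwt = 740.2 kN.
R_n = max = 740.2 kN [governs: (ii)]; φR_n = 555.1 kN.

φR_n ≈ 555 kN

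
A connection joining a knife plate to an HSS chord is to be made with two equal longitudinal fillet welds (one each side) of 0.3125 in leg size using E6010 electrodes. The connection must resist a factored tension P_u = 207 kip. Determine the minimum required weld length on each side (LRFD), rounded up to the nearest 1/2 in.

E60XX → F_EXX = 60 ksi.
Throat t_e = 0.707 × 0.3125 = 0.2209 in.
φr_n = 0.75 × 0.6 × 60 × 0.2209 = 5.965 kip/in.
L_req = P_u / φr_n = 207 / 5.965 = 34.7 in total.
Per side: 34.7 / 2 = 17.35 in.
Round up → use L = 17.5 in on each side.

L = 17.5 in on each side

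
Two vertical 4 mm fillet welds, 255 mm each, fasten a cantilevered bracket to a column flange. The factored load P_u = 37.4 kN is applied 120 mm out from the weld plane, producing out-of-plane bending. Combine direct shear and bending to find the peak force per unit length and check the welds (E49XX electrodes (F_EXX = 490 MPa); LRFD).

L_w = 2 × 255 = 510 mm; section modulus (unit throat) S = 2 × L²/6 = 21680 mm².
Direct shear f_v = P/L_w = 37.4×10³/510 = 73.33 N/mm.
Moment M = P × e = 37.4×10³ × 120 = 4488000 N·mm; bending f_b = M/S = 207.1 N/mm.
f_max = √(f_v² + f_b²) = √(73.33² + 207.1²) = 219.7 N/mm.
φr_n = 0.75 × 0.6 × 490 × (0.707 × 4) = 623.6 N/mm → adequate.

f_max ≈ 220 N/mm; adequate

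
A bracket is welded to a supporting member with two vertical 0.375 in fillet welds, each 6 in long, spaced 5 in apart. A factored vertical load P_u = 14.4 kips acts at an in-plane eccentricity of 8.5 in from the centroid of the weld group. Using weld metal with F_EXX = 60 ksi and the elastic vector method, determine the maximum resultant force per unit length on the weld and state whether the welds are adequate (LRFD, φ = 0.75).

Total weld length L_w = 12 in. Treat welds as unit-width lines.
Polar moment about centroid: J = 2[d³/12 + d(b/2)²] = 2[6³/12 + 6×2.5²] = 111 in³.
Direct shear f_v = P/L_w = 14.4 / 12 = 1.2 kip/in (vertical).
Torsion M = P·e = 14.4 × 8.5 = 122.4 kip·in.
Critical point at (x, y) = (2.5, 3) from centroid. f_tx = M·y/J = 3.308 kip/in; f_ty = M·x/J = 2.757 kip/in.
Resultant f_max = √[f_tx² + (f_v + f_ty)²] = √[3.308² + (1.2 + 2.757)²] = 5.157 kip/in.
Capacity per unit length: φr_n = 0.75 × 0.6 × 60 × (0.707 × 0.375) = 7.158 kip/in.
5.157 ≤ 7.158 → adequate.

f_max ≈ 5.16 kip/in; adequate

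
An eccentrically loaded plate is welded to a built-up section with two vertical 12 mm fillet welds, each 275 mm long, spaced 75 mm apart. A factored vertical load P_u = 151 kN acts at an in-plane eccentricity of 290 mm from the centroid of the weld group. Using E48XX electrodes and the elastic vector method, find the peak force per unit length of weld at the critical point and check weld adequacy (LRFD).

E48XX → F_EXX = 480 MPa.
Total weld length L_w = 550 mm. Treat welds as unit-width lines.
Polar moment about centroid: J = 2[d³/12 + d(b/2)²] = 2[275³/12 + 275×37.5²] = 4240000 mm³.
Direct shear f_v = P/L_w = 151×10³ / 550 = 274.5 N/mm (vertical).
Torsion M = P·e = 151×10³ × 290 = 43790000 N·mm.
Critical point at (x, y) = (37.5, 137.5) from centroid. f_tx = M·y/J = 1420 N/mm; f_ty = M·x/J = 387.3 N/mm.
Resultant f_max = √[f_tx² + (f_v + f_ty)²] = √[1420² + (274.5 + 387.3)²] = 1567 N/mm.
Capacity per unit length: φr_n = 0.75 × 0.6 × 480 × (0.707 × 12) = 1833 N/mm.
1567 ≤ 1833 → adequate.

f_max ≈ 1570 N/mm; adequate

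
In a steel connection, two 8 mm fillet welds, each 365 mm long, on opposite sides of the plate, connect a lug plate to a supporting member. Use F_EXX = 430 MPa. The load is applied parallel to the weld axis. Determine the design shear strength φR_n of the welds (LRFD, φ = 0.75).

φR_n ≈ 799 kN

Effective throat t_e = 0.707 × 8 = 5.656 mm.
Total length L = 730 mm; A_we = 5.656 × 730 = 4129 mm².
F_nw = 0.6 F_EXX = 0.6 × 430 = 258 MPa.
φR_n = 0.75 × 258 × 4129 × 10⁻³ = 798.9 kN.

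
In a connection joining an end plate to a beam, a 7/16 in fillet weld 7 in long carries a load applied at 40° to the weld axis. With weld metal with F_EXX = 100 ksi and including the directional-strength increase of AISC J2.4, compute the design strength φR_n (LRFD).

φR_n ≈ 123 kips

t_e = 0.707 × 0.4375 = 0.3093 in; A_we = 0.3093 × 7 = 2.165 in².
Directional factor: 1.0 + 0.5 sin^1.5(40°) = 1.258.
F_nw = 0.6 × 100 × 1.258 = 75.46 ksi.
φR_n = 0.75 × 75.46 × 2.165 = 122.5 kips.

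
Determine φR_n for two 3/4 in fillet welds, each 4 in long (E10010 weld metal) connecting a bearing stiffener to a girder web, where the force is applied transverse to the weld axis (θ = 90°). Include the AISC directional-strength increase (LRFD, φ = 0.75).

φR_n ≈ 286 kips

E100XX → F_EXX = 100 ksi.
t_e = 0.707 × 0.75 = 0.5302 in; A_we = 0.5302 × 8 = 4.242 in².
Directional factor: 1.0 + 0.5 sin^1.5(90°) = 1.5.
F_nw = 0.6 × 100 × 1.5 = 90 ksi.
φR_n = 0.75 × 90 × 4.242 = 286.3 kips.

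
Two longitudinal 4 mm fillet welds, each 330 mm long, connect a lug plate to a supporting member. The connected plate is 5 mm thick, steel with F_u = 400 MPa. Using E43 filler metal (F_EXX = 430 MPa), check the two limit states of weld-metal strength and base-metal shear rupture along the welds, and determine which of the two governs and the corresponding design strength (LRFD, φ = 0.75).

φR_n ≈ 361 kN (weld metal governs)

t_e = 0.707 × 4 = 2.828 mm; L = 660 mm.
Weld metal: φR_n = 0.75 × 0.6 × 430 × 2.828 × 660 × 10⁻³ = 361.2 kN.
Base metal (shear rupture): φR_n = 0.75 × 0.6 × 400 × 5 × 660 × 10⁻³ = 594 kN.
Governing: weld metal.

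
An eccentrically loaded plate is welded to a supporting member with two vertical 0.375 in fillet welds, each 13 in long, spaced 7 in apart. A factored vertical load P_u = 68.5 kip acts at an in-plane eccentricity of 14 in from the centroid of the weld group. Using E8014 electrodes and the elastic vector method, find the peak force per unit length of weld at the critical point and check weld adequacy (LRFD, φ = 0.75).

f_max ≈ 11.8 kip/in; NOT adequate

E80XX → F_EXX = 80 ksi.
Total weld length L_w = 26 in. Treat welds as unit-width lines.
Polar moment about centroid: J = 2[d³/12 + d(b/2)²] = 2[13³/12 + 13×3.5²] = 684.7 in³.
Direct shear f_v = P/L_w = 68.5 / 26 = 2.635 kip/in (vertical).
Torsion M = P·e = 68.5 × 14 = 959 kip·in.
Critical point at (x, y) = (3.5, 6.5) from centroid. f_tx = M·y/J = 9.104 kip/in; f_ty = M·x/J = 4.902 kip/in.
Resultant f_max = √[f_tx² + (f_v + f_ty)²] = √[9.104² + (2.635 + 4.902)²] = 11.82 kip/in.
Capacity per unit length: φr_n = 0.75 × 0.6 × 80 × (0.707 × 0.375) = 9.544 kip/in.
11.82 > 9.544 → NOT adequate.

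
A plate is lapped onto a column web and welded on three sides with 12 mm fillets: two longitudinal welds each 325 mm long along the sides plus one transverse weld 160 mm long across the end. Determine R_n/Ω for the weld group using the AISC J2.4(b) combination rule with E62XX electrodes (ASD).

E62XX → F_EXX = 620 MPa.
t_e = 0.707 × 12 = 8.484 mm.
R_nwl = 0.6 × 620 × 8.484 × 650 × 10⁻³ = 2051 kN (longitudinal, 2 welds).
R_nwt = 0.6 × 620 × 8.484 × 160 × 10⁻³ = 505 kN (transverse, base value).
(i) R_nwl + R_nwt = 2556 kN; (ii) 0.85 R_nwl + 1.5 R_nwt = 2501 kN.
R_n = max = 2556 kN [governs: (i)]; R_n/Ω = 1278 kN.

R_n/Ω ≈ 1280 kN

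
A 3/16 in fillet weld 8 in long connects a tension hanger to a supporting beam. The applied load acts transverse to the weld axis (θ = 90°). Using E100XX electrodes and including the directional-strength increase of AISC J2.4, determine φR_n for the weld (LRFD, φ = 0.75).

E100XX → F_EXX = 100 ksi.
t_e = 0.707 × 0.1875 = 0.1326 in; A_we = 0.1326 × 8 = 1.06 in².
Directional factor: 1.0 + 0.5 sin^1.5(90°) = 1.5.
F_nw = 0.6 × 100 × 1.5 = 90 ksi.
φR_n = 0.75 × 90 × 1.06 = 71.58 kip.

φR_n ≈ 71.6 kip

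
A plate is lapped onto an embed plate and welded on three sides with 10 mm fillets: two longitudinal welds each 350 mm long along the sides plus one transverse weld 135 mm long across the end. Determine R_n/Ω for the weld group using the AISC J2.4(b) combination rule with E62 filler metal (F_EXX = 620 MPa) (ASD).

R_n/Ω ≈ 1100 kN

t_e = 0.707 × 10 = 7.07 mm.
R_nwl = 0.6 × 620 × 7.07 × 700 × 10⁻³ = 1841 kN (longitudinal, 2 welds).
R_nwt = 0.6 × 620 × 7.07 × 135 × 10⁻³ = 355.1 kN (transverse, base value).
(i) R_nwl + R_nwt = 2196 kN; (ii) 0.85 R_nwl + 1.5 R_nwt = 2097 kN.
R_n = max = 2196 kN [governs: (i)]; R_n/Ω = 1098 kN.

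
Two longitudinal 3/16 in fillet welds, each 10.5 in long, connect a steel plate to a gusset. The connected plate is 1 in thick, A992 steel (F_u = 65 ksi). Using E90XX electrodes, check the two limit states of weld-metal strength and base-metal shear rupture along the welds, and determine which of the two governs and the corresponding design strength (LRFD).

E90XX → F_EXX = 90 ksi.
t_e = 0.707 × 0.1875 = 0.1326 in; L = 21 in.
Weld metal: φR_n = 0.75 × 0.6 × 90 × 0.1326 × 21 = 112.7 kip.
Base metal (shear rupture): φR_n = 0.75 × 0.6 × 65 × 1 × 21 = 614.2 kip.
Governing: weld metal.

φR_n ≈ 113 kip (weld metal governs)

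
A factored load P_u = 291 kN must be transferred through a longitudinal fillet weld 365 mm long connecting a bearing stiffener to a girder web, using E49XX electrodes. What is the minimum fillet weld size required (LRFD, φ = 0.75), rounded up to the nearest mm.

w = 6 mm

E49XX → F_EXX = 490 MPa.
Total weld length L = 365 mm.
Required throat t_e = P_u / (φ × 0.6 F_EXX × L) = 291 / (0.75 × 0.6 × 490 × 365 × 10⁻³) = 3.616 mm.
Required leg w = t_e / 0.707 = 5.114 mm → use 6 mm.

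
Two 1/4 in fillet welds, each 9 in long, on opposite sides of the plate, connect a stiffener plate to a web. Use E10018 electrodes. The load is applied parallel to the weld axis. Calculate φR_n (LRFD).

φR_n ≈ 143 kips

E100XX → F_EXX = 100 ksi.
Effective throat t_e = 0.707 × 0.25 = 0.1767 in.
Total length L = 18 in; A_we = 0.1767 × 18 = 3.181 in².
F_nw = 0.6 F_EXX = 0.6 × 100 = 60 ksi.
φR_n = 0.75 × 60 × 3.181 = 143.2 kips.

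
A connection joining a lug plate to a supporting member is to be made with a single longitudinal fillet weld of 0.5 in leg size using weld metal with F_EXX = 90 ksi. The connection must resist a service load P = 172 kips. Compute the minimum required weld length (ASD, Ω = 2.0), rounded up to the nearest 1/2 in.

Throat t_e = 0.707 × 0.5 = 0.3535 in.
r_n/Ω = (0.6 × 90 × 0.3535) / 2.0 = 9.544 kip/in.
L_req = P / (r_n/Ω) = 172 / 9.544 = 18.02 in total.
Round up → use L = 18.5 in.

L = 18.5 in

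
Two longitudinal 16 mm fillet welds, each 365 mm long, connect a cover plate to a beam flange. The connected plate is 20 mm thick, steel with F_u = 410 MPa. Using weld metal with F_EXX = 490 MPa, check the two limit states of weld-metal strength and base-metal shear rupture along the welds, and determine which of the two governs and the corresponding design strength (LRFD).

φR_n ≈ 1820 kN (weld metal governs)

t_e = 0.707 × 16 = 11.31 mm; L = 730 mm.
Weld metal: φR_n = 0.75 × 0.6 × 490 × 11.31 × 730 × 10⁻³ = 1821 kN.
Base metal (shear rupture): φR_n = 0.75 × 0.6 × 410 × 20 × 730 × 10⁻³ = 2694 kN.
Governing: weld metal.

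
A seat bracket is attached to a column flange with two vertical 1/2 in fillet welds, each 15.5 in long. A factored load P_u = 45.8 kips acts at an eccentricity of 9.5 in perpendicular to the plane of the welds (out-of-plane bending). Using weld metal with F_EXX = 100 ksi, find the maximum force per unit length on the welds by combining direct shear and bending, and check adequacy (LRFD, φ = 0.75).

L_w = 2 × 15.5 = 31 in; section modulus (unit throat) S = 2 × L²/6 = 80.08 in².
Direct shear f_v = P/L_w = 45.8/31 = 1.477 kip/in.
Moment M = P × e = 45.8 × 9.5 = 435.1 kip·in; bending f_b = M/S = 5.433 kip/in.
f_max = √(f_v² + f_b²) = √(1.477² + 5.433²) = 5.63 kip/in.
φr_n = 0.75 × 0.6 × 100 × (0.707 × 0.5) = 15.91 kip/in → adequate.

f_max ≈ 5.63 kip/in; adequate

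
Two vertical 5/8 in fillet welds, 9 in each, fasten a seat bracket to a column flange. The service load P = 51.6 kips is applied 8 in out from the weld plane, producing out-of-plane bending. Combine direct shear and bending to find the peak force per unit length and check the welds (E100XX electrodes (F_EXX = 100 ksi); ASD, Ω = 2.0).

L_w = 2 × 9 = 18 in; section modulus (unit throat) S = 2 × L²/6 = 27 in².
Direct shear f_v = P/L_w = 51.6/18 = 2.867 kip/in.
Moment M = P × e = 51.6 × 8 = 412.8 kip·in; bending f_b = M/S = 15.29 kip/in.
f_max = √(f_v² + f_b²) = √(2.867² + 15.29²) = 15.56 kip/in.
r_n/Ω = (1/2.0) × 0.6 × 100 × (0.707 × 0.625) = 13.26 kip/in → NOT adequate.

f_max ≈ 15.6 kip/in; NOT adequate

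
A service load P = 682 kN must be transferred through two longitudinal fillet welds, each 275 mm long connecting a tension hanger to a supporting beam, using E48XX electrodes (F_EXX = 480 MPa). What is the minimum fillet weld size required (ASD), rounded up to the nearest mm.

w = 13 mm

Total weld length L = 550 mm.
Required throat t_e = P × Ω / (0.6 F_EXX × L) = 682 × 2.0 / (0.6 × 480 × 550 × 10⁻³) = 8.611 mm.
Required leg w = t_e / 0.707 = 12.18 mm → use 13 mm.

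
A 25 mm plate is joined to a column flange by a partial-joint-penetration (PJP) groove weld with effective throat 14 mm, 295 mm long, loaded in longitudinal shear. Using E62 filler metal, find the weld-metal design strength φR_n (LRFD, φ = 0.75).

E62XX → F_EXX = 620 MPa.
Effective throat (given) t_e = 14 mm.
A_we = 14 × 295 = 4130 mm².
F_nw = 0.6 F_EXX = 372 MPa.
φR_n = 0.75 × 372 × 4130 × 10⁻³ = 1152 kN.

φR_n ≈ 1150 kN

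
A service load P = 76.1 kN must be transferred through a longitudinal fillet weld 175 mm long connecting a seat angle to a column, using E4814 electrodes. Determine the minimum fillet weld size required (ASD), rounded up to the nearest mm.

E48XX → F_EXX = 480 MPa.
Total weld length L = 175 mm.
Required throat t_e = P × Ω / (0.6 F_EXX × L) = 76.1 × 2.0 / (0.6 × 480 × 175 × 10⁻³) = 3.02 mm.
Required leg w = t_e / 0.707 = 4.271 mm → use 5 mm.

w = 5 mm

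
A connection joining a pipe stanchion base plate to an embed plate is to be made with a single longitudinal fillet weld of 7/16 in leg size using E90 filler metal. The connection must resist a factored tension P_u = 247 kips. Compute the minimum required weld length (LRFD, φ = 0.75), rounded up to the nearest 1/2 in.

L = 20 in

E90XX → F_EXX = 90 ksi.
Throat t_e = 0.707 × 0.4375 = 0.3093 in.
φr_n = 0.75 × 0.6 × 90 × 0.3093 = 12.53 kips/in.
L_req = P_u / φr_n = 247 / 12.53 = 19.72 in total.
Round up → use L = 20 in.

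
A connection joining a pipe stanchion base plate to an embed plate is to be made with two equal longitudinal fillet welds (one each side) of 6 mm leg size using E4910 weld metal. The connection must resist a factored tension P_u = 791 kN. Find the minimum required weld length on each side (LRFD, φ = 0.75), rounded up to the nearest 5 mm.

E49XX → F_EXX = 490 MPa.
Throat t_e = 0.707 × 6 = 4.242 mm.
φr_n = 0.75 × 0.6 × 490 × 4.242 × 10⁻³ = 0.9354 kN/mm.
L_req = P_u / φr_n = 791 / 0.9354 = 845.7 mm total.
Per side: 845.7 / 2 = 422.8 mm.
Round up → use L = 425 mm on each side.

L = 425 mm on each side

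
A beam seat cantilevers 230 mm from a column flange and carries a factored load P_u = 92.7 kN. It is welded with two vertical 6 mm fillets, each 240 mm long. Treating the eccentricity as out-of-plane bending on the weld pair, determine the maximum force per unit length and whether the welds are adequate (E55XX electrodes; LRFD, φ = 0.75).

f_max ≈ 1130 N/mm; NOT adequate

E55XX → F_EXX = 550 MPa.
L_w = 2 × 240 = 480 mm; section modulus (unit throat) S = 2 × L²/6 = 19200 mm².
Direct shear f_v = P/L_w = 92.7×10³/480 = 193.1 N/mm.
Moment M = P × e = 92.7×10³ × 230 = 21321000 N·mm; bending f_b = M/S = 1110 N/mm.
f_max = √(f_v² + f_b²) = √(193.1² + 1110²) = 1127 N/mm.
φr_n = 0.75 × 0.6 × 550 × (0.707 × 6) = 1050 N/mm → NOT adequate.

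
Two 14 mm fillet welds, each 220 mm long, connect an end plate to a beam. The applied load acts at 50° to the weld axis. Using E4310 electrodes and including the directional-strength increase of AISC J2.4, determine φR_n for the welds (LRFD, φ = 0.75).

E43XX → F_EXX = 430 MPa.
t_e = 0.707 × 14 = 9.898 mm; A_we = 9.898 × 440 = 4355 mm².
Directional factor: 1.0 + 0.5 sin^1.5(50°) = 1.335.
F_nw = 0.6 × 430 × 1.335 = 344.5 MPa.
φR_n = 0.75 × 344.5 × 4355 × 10⁻³ = 1125 kN.

φR_n ≈ 1130 kN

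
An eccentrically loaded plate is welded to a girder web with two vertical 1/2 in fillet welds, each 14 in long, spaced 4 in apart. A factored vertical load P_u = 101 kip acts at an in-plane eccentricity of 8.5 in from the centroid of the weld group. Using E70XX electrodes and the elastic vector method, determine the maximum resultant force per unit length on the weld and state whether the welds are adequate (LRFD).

f_max ≈ 12.5 kip/in; NOT adequate

E70XX → F_EXX = 70 ksi.
Total weld length L_w = 28 in. Treat welds as unit-width lines.
Polar moment about centroid: J = 2[d³/12 + d(b/2)²] = 2[14³/12 + 14×2²] = 569.3 in³.
Direct shear f_v = P/L_w = 101 / 28 = 3.607 kip/in (vertical).
Torsion M = P·e = 101 × 8.5 = 858.5 kip·in.
Critical point at (x, y) = (2, 7) from centroid. f_tx = M·y/J = 10.56 kip/in; f_ty = M·x/J = 3.016 kip/in.
Resultant f_max = √[f_tx² + (f_v + f_ty)²] = √[10.56² + (3.607 + 3.016)²] = 12.46 kip/in.
Capacity per unit length: φr_n = 0.75 × 0.6 × 70 × (0.707 × 0.5) = 11.14 kip/in.
12.46 > 11.14 → NOT adequate.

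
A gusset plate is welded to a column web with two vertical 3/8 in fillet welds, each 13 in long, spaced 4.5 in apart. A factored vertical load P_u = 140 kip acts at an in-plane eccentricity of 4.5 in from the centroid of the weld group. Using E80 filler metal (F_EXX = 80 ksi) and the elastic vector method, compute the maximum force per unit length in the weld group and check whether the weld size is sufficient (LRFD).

f_max ≈ 11.6 kip/in; NOT adequate

Total weld length L_w = 26 in. Treat welds as unit-width lines.
Polar moment about centroid: J = 2[d³/12 + d(b/2)²] = 2[13³/12 + 13×2.25²] = 497.8 in³.
Direct shear f_v = P/L_w = 140 / 26 = 5.385 kip/in (vertical).
Torsion M = P·e = 140 × 4.5 = 630 kip·in.
Critical point at (x, y) = (2.25, 6.5) from centroid. f_tx = M·y/J = 8.226 kip/in; f_ty = M·x/J = 2.848 kip/in.
Resultant f_max = √[f_tx² + (f_v + f_ty)²] = √[8.226² + (5.385 + 2.848)²] = 11.64 kip/in.
Capacity per unit length: φr_n = 0.75 × 0.6 × 80 × (0.707 × 0.375) = 9.544 kip/in.
11.64 > 9.544 → NOT adequate.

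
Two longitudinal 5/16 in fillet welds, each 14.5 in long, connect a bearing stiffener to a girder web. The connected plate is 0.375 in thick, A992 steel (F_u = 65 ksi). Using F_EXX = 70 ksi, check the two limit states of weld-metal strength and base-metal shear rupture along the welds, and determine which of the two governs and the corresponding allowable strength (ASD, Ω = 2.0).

R_n/Ω ≈ 135 kip (weld metal governs)

t_e = 0.707 × 0.3125 = 0.2209 in; L = 29 in.
Weld metal: R_n/Ω = (1/2.0) × 0.6 × 70 × 0.2209 × 29 = 134.6 kip.
Base metal (shear rupture): R_n/Ω = (1/2.0) × 0.6 × 65 × 0.375 × 29 = 212.1 kip.
Governing: weld metal.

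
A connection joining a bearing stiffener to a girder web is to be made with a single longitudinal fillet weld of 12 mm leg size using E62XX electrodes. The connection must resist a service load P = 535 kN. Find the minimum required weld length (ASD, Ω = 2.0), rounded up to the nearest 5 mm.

L = 340 mm

E62XX → F_EXX = 620 MPa.
Throat t_e = 0.707 × 12 = 8.484 mm.
r_n/Ω = (0.6 × 620 × 8.484) / 2.0 = 1578 N/mm = 1.578 kN/mm.
L_req = P / (r_n/Ω) = 535 / 1.578 = 339 mm total.
Round up → use L = 340 mm.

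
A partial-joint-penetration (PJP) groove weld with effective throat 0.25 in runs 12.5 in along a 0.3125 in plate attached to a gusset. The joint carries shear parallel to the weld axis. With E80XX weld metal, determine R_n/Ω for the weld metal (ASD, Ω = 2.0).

R_n/Ω ≈ 75 kips

E80XX → F_EXX = 80 ksi.
Effective throat (given) t_e = 0.25 in.
A_we = 0.25 × 12.5 = 3.125 in².
F_nw = 0.6 F_EXX = 48 ksi.
R_n/Ω = (48 × 3.125) / 2.0 = 75 kips.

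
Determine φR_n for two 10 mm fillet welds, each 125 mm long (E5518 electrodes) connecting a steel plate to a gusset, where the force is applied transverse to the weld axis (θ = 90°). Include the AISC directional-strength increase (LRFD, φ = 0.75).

E55XX → F_EXX = 550 MPa.
t_e = 0.707 × 10 = 7.07 mm; A_we = 7.07 × 250 = 1767 mm².
Directional factor: 1.0 + 0.5 sin^1.5(90°) = 1.5.
F_nw = 0.6 × 550 × 1.5 = 495 MPa.
φR_n = 0.75 × 495 × 1767 × 10⁻³ = 656.2 kN.

φR_n ≈ 656 kN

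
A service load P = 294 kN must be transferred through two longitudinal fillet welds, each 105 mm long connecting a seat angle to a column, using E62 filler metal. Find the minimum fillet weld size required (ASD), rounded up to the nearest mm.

E62XX → F_EXX = 620 MPa.
Total weld length L = 210 mm.
Required throat t_e = P × Ω / (0.6 F_EXX × L) = 294 × 2.0 / (0.6 × 620 × 210 × 10⁻³) = 7.527 mm.
Required leg w = t_e / 0.707 = 10.65 mm → use 11 mm.

w = 11 mm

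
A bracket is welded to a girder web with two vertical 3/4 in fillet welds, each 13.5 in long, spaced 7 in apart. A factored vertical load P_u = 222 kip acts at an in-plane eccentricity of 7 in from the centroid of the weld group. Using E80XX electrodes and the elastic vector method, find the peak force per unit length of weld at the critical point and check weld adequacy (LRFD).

E80XX → F_EXX = 80 ksi.
Total weld length L_w = 27 in. Treat welds as unit-width lines.
Polar moment about centroid: J = 2[d³/12 + d(b/2)²] = 2[13.5³/12 + 13.5×3.5²] = 740.8 in³.
Direct shear f_v = P/L_w = 222 / 27 = 8.222 kip/in (vertical).
Torsion M = P·e = 222 × 7 = 1554 kip·in.
Critical point at (x, y) = (3.5, 6.75) from centroid. f_tx = M·y/J = 14.16 kip/in; f_ty = M·x/J = 7.342 kip/in.
Resultant f_max = √[f_tx² + (f_v + f_ty)²] = √[14.16² + (8.222 + 7.342)²] = 21.04 kip/in.
Capacity per unit length: φr_n = 0.75 × 0.6 × 80 × (0.707 × 0.75) = 19.09 kip/in.
21.04 > 19.09 → NOT adequate.

f_max ≈ 21 kip/in; NOT adequate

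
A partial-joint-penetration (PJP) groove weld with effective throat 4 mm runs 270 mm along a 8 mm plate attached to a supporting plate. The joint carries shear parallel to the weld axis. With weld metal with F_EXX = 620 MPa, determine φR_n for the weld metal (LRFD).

φR_n ≈ 301 kN

Effective throat (given) t_e = 4 mm.
A_we = 4 × 270 = 1080 mm².
F_nw = 0.6 F_EXX = 372 MPa.
φR_n = 0.75 × 372 × 1080 × 10⁻³ = 301.3 kN.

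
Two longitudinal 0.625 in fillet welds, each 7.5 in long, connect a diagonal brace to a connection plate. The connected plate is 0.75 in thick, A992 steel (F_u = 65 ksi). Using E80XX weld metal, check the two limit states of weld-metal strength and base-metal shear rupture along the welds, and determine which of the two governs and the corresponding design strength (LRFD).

φR_n ≈ 239 kip (weld metal governs)

E80XX → F_EXX = 80 ksi.
t_e = 0.707 × 0.625 = 0.4419 in; L = 15 in.
Weld metal: φR_n = 0.75 × 0.6 × 80 × 0.4419 × 15 = 238.6 kip.
Base metal (shear rupture): φR_n = 0.75 × 0.6 × 65 × 0.75 × 15 = 329.1 kip.
Governing: weld metal.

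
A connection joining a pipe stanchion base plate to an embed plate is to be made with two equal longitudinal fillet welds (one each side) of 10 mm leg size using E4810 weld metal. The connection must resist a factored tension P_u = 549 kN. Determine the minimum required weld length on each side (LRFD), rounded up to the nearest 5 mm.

L = 180 mm on each side

E48XX → F_EXX = 480 MPa.
Throat t_e = 0.707 × 10 = 7.07 mm.
φr_n = 0.75 × 0.6 × 480 × 7.07 × 10⁻³ = 1.527 kN/mm.
L_req = P_u / φr_n = 549 / 1.527 = 359.5 mm total.
Per side: 359.5 / 2 = 179.8 mm.
Round up → use L = 180 mm on each side.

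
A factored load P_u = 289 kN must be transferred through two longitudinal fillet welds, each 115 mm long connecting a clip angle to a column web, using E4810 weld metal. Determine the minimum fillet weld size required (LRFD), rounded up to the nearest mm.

w = 9 mm

E48XX → F_EXX = 480 MPa.
Total weld length L = 230 mm.
Required throat t_e = P_u / (φ × 0.6 F_EXX × L) = 289 / (0.75 × 0.6 × 480 × 230 × 10⁻³) = 5.817 mm.
Required leg w = t_e / 0.707 = 8.228 mm → use 9 mm.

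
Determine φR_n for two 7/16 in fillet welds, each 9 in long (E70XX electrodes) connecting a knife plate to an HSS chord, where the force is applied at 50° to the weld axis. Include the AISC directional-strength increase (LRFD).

E70XX → F_EXX = 70 ksi.
t_e = 0.707 × 0.4375 = 0.3093 in; A_we = 0.3093 × 18 = 5.568 in².
Directional factor: 1.0 + 0.5 sin^1.5(50°) = 1.335.
F_nw = 0.6 × 70 × 1.335 = 56.08 ksi.
φR_n = 0.75 × 56.08 × 5.568 = 234.2 kips.

φR_n ≈ 234 kips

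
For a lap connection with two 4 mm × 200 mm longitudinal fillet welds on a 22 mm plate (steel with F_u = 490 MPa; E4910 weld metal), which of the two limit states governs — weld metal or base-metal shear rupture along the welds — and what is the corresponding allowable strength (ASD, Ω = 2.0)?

R_n/Ω ≈ 166 kN (weld metal governs)

E49XX → F_EXX = 490 MPa.
t_e = 0.707 × 4 = 2.828 mm; L = 400 mm.
Weld metal: R_n/Ω = (1/2.0) × 0.6 × 490 × 2.828 × 400 × 10⁻³ = 166.3 kN.
Base metal (shear rupture): R_n/Ω = (1/2.0) × 0.6 × 490 × 22 × 400 × 10⁻³ = 1294 kN.
Governing: weld metal.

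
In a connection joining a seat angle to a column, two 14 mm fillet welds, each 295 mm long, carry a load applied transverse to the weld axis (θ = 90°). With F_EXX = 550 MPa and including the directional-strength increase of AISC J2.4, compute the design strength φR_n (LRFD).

φR_n ≈ 2170 kN

t_e = 0.707 × 14 = 9.898 mm; A_we = 9.898 × 590 = 5840 mm².
Directional factor: 1.0 + 0.5 sin^1.5(90°) = 1.5.
F_nw = 0.6 × 550 × 1.5 = 495 MPa.
φR_n = 0.75 × 495 × 5840 × 10⁻³ = 2168 kN.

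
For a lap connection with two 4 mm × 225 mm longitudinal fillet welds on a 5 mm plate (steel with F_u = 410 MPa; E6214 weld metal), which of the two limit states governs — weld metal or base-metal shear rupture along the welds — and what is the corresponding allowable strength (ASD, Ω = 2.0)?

E62XX → F_EXX = 620 MPa.
t_e = 0.707 × 4 = 2.828 mm; L = 450 mm.
Weld metal: R_n/Ω = (1/2.0) × 0.6 × 620 × 2.828 × 450 × 10⁻³ = 236.7 kN.
Base metal (shear rupture): R_n/Ω = (1/2.0) × 0.6 × 410 × 5 × 450 × 10⁻³ = 276.8 kN.
Governing: weld metal.

R_n/Ω ≈ 237 kN (weld metal governs)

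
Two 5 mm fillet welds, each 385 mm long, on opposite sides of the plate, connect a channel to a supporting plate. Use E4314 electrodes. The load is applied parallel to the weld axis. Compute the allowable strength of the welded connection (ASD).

R_n/Ω ≈ 351 kN

E43XX → F_EXX = 430 MPa.
Effective throat t_e = 0.707 × 5 = 3.535 mm.
Total length L = 770 mm; A_we = 3.535 × 770 = 2722 mm².
F_nw = 0.6 F_EXX = 0.6 × 430 = 258 MPa.
R_n = 258 × 2722 × 10⁻³ = 702.3 kN; R_n/Ω = 702.3/2.0 = 351.1 kN.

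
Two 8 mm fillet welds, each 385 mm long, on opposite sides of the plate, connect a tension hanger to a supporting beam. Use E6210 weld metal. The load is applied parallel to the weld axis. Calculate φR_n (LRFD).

φR_n ≈ 1220 kN

E62XX → F_EXX = 620 MPa.
Effective throat t_e = 0.707 × 8 = 5.656 mm.
Total length L = 770 mm; A_we = 5.656 × 770 = 4355 mm².
F_nw = 0.6 F_EXX = 0.6 × 620 = 372 MPa.
φR_n = 0.75 × 372 × 4355 × 10⁻³ = 1215 kN.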